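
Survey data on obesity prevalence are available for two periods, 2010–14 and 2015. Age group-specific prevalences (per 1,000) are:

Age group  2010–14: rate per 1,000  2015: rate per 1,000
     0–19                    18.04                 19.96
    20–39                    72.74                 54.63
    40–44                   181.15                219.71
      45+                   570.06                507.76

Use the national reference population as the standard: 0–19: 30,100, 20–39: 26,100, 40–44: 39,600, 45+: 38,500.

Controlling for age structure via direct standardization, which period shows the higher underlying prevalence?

Standard total = 134,300; weights = 0.2241, 0.1943, 0.2949, 0.2867.
2010–14: 0.2241×18.04 + 0.1943×72.74 + 0.2949×181.15 + 0.2867×570.06 = 235.0139 per 1,000.
2015: 0.2241×19.96 + 0.1943×54.63 + 0.2949×219.71 + 0.2867×507.76 = 225.4350 per 1,000.

2010–14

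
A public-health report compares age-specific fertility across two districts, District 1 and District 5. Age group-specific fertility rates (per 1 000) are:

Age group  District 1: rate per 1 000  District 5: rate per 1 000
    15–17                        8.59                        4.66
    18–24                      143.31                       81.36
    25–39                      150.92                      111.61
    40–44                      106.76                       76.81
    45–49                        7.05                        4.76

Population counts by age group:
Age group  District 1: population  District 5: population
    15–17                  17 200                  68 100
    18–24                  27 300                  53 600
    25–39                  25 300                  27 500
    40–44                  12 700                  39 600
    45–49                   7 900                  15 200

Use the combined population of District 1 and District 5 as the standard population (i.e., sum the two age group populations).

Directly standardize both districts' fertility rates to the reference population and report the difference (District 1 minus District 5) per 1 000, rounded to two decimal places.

Combined standard total = 294 400; weights = 0.2897, 0.2748, 0.1793, 0.1776, 0.0785.
District 1: 0.2897×8.59 + 0.2748×143.31 + 0.1793×150.92 + 0.1776×106.76 + 0.0785×7.05 = 88.4561 per 1 000.
District 5: 0.2897×4.66 + 0.2748×81.36 + 0.1793×111.61 + 0.1776×76.81 + 0.0785×4.76 = 57.7434 per 1 000.
Difference = 88.4561 − 57.7434 = 30.7128.

30.71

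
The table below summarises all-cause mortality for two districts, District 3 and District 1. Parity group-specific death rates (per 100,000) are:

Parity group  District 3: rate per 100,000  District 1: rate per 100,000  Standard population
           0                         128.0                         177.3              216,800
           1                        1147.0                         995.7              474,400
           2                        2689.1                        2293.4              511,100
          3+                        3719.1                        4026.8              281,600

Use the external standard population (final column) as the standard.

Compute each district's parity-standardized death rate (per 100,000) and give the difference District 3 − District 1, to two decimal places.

Standard total = 1,483,900; weights = 0.1461, 0.3197, 0.3444, 0.1898.
District 3: 0.1461×128.0 + 0.3197×1147.0 + 0.3444×2689.1 + 0.1898×3719.1 = 2017.3764 per 100,000.
District 1: 0.1461×177.3 + 0.3197×995.7 + 0.3444×2293.4 + 0.1898×4026.8 = 1898.3101 per 100,000.
Difference = 2017.3764 − 1898.3101 = 119.0663.

119.07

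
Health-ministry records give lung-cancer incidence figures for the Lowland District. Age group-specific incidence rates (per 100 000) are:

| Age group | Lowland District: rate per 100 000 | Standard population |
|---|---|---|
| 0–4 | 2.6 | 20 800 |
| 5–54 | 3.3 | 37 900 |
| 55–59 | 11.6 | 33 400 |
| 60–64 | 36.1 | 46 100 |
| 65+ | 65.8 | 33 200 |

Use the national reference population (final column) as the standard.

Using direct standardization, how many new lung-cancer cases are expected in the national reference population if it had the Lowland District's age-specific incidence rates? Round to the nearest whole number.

Expected new lung-cancer cases = Σ (standard pop × age-specific rate ÷ 100 000)
= 20 800×2.6/100 000 + 37 900×3.3/100 000 + 33 400×11.6/100 000 + 46 100×36.1/100 000 + 33 200×65.8/100 000
= 0.54 + 1.25 + 3.87 + 16.64 + 21.85 = 44.15.

44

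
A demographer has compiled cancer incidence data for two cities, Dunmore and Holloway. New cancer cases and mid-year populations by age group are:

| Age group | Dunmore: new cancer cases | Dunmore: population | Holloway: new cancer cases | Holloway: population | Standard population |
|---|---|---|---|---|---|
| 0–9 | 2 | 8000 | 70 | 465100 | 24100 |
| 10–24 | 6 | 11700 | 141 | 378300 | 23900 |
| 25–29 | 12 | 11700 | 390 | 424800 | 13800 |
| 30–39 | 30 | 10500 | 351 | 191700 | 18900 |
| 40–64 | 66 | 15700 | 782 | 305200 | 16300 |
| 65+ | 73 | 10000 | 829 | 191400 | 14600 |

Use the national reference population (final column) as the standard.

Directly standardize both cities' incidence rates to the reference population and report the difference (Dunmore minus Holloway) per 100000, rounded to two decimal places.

Age-specific rates per 100000 for Dunmore: 25.00, 51.28, 102.56, 285.71, 420.38, 730.00.
For Holloway: 15.05, 37.27, 91.81, 183.10, 256.23, 433.12.
Standard total = 111600; weights = 0.2159, 0.2142, 0.1237, 0.1694, 0.1461, 0.1308.
Dunmore: 0.2159×25.00 + 0.2142×51.28 + 0.1237×102.56 + 0.1694×285.71 + 0.1461×420.38 + 0.1308×730.00 = 234.3526 per 100000.
Holloway: 0.2159×15.05 + 0.2142×37.27 + 0.1237×91.81 + 0.1694×183.10 + 0.1461×256.23 + 0.1308×433.12 = 147.6803 per 100000.
Difference = 234.3526 − 147.6803 = 86.6723.

86.67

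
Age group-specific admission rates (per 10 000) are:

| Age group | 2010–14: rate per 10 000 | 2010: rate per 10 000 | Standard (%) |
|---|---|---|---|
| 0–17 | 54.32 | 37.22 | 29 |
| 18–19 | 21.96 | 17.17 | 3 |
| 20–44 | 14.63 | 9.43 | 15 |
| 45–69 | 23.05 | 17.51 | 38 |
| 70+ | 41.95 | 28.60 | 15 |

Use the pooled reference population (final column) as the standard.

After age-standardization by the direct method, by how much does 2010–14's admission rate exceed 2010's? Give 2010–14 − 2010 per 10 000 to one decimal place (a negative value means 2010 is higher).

Standard weights: 0.29, 0.03, 0.15, 0.38, 0.15.
2010–14: 0.2900×54.32 + 0.0300×21.96 + 0.1500×14.63 + 0.3800×23.05 + 0.1500×41.95 = 33.6576 per 10 000.
2010: 0.2900×37.22 + 0.0300×17.17 + 0.1500×9.43 + 0.3800×17.51 + 0.1500×28.60 = 23.6672 per 10 000.
Difference = 33.6576 − 23.6672 = 9.9904.

10.0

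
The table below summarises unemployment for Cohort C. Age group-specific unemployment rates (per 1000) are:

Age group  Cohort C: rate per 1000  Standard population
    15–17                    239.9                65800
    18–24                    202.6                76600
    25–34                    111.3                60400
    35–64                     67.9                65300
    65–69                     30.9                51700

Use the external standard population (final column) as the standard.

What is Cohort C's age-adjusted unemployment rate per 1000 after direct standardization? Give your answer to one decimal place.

Standard total = 319800; weights = 0.2058, 0.2395, 0.1889, 0.2042, 0.1617.
Standardized rate: 0.2058×239.9 + 0.2395×202.6 + 0.1889×111.3 + 0.2042×67.9 + 0.1617×30.9 = 137.7689 per 1000.

137.8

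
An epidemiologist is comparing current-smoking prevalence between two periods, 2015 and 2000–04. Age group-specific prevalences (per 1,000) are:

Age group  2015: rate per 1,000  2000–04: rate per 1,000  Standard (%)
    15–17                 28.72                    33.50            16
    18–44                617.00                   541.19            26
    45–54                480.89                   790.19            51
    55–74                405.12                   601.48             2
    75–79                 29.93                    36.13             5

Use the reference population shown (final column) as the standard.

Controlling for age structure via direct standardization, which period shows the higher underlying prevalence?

2000–04

Standard weights: 0.16, 0.26, 0.51, 0.02, 0.05.
2015: 0.1600×28.72 + 0.2600×617.00 + 0.5100×480.89 + 0.0200×405.12 + 0.0500×29.93 = 419.8680 per 1,000.
2000–04: 0.1600×33.50 + 0.2600×541.19 + 0.5100×790.19 + 0.0200×601.48 + 0.0500×36.13 = 562.9024 per 1,000.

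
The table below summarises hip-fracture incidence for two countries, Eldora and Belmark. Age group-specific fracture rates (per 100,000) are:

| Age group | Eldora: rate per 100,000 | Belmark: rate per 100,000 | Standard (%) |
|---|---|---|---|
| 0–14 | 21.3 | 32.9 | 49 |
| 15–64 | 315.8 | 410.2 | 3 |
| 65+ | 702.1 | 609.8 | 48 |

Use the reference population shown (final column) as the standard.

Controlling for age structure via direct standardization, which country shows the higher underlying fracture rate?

Eldora

Standard weights: 0.49, 0.03, 0.48.
Eldora: 0.4900×21.3 + 0.0300×315.8 + 0.4800×702.1 = 356.9190 per 100,000.
Belmark: 0.4900×32.9 + 0.0300×410.2 + 0.4800×609.8 = 321.1310 per 100,000.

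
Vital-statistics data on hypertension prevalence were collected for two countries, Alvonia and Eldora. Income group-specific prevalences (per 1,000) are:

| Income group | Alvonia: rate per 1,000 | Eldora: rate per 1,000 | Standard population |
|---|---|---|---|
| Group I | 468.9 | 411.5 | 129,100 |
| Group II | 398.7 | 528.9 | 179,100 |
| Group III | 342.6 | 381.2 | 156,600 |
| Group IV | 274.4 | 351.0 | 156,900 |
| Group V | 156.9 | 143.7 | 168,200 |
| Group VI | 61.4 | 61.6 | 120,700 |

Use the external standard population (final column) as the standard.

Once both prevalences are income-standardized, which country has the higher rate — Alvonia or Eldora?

Eldora

Standard total = 910,600; weights = 0.1418, 0.1967, 0.1720, 0.1723, 0.1847, 0.1325.
Alvonia: 0.1418×468.9 + 0.1967×398.7 + 0.1720×342.6 + 0.1723×274.4 + 0.1847×156.9 + 0.1325×61.4 = 288.2146 per 1,000.
Eldora: 0.1418×411.5 + 0.1967×528.9 + 0.1720×381.2 + 0.1723×351.0 + 0.1847×143.7 + 0.1325×61.6 = 323.1099 per 1,000.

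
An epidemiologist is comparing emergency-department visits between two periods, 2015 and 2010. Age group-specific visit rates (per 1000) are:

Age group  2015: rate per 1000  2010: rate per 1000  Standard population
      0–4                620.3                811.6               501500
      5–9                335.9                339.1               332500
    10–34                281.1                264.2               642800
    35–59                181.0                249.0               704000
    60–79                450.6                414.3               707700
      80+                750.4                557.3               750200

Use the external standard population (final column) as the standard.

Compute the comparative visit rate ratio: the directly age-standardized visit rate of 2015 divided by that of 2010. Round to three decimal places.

Standard total = 3638700; weights = 0.1378, 0.0914, 0.1767, 0.1935, 0.1945, 0.2062.
2015: 0.1378×620.3 + 0.0914×335.9 + 0.1767×281.1 + 0.1935×181.0 + 0.1945×450.6 + 0.2062×750.4 = 443.2138 per 1000.
2010: 0.1378×811.6 + 0.0914×339.1 + 0.1767×264.2 + 0.1935×249.0 + 0.1945×414.3 + 0.2062×557.3 = 433.1708 per 1000.
Ratio = 443.2138 ÷ 433.1708 = 1.02318.

1.023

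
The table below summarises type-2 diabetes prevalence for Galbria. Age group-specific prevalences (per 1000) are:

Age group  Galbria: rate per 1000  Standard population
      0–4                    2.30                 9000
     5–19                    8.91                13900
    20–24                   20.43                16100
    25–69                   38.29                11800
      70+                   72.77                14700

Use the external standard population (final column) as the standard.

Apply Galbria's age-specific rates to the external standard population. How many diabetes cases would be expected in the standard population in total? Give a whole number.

1995

Expected diabetes cases = Σ (standard pop × age-specific rate ÷ 1000)
= 9000×2.30/1000 + 13900×8.91/1000 + 16100×20.43/1000 + 11800×38.29/1000 + 14700×72.77/1000
= 20.70 + 123.85 + 328.92 + 451.82 + 1069.72 = 1995.01.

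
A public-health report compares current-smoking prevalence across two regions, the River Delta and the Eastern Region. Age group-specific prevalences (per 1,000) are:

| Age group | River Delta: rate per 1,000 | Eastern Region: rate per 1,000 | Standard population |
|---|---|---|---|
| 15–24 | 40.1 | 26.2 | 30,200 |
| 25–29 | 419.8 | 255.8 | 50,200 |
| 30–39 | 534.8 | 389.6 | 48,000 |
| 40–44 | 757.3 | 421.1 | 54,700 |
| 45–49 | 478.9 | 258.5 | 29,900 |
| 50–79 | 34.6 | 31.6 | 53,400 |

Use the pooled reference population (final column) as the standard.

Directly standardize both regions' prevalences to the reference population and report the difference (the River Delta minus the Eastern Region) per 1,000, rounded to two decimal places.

153.01

Standard total = 266,400; weights = 0.1134, 0.1884, 0.1802, 0.2053, 0.1122, 0.2005.
The River Delta: 0.1134×40.1 + 0.1884×419.8 + 0.1802×534.8 + 0.2053×757.3 + 0.1122×478.9 + 0.2005×34.6 = 396.1953 per 1,000.
The Eastern Region: 0.1134×26.2 + 0.1884×255.8 + 0.1802×389.6 + 0.2053×421.1 + 0.1122×258.5 + 0.2005×31.6 = 243.1830 per 1,000.
Difference = 396.1953 − 243.1830 = 153.0123.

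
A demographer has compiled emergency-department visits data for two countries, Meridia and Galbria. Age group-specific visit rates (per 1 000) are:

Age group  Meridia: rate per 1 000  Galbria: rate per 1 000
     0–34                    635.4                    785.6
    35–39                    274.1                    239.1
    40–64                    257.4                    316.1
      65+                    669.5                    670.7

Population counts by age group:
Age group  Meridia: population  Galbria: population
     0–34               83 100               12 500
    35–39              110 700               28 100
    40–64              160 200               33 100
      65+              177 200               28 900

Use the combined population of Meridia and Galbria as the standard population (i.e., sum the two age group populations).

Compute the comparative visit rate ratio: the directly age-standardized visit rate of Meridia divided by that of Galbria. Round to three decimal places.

Combined standard total = 633 800; weights = 0.1508, 0.2190, 0.3050, 0.3252.
Meridia: 0.1508×635.4 + 0.2190×274.1 + 0.3050×257.4 + 0.3252×669.5 = 452.0806 per 1 000.
Galbria: 0.1508×785.6 + 0.2190×239.1 + 0.3050×316.1 + 0.3252×670.7 = 485.3642 per 1 000.
Ratio = 452.0806 ÷ 485.3642 = 0.93143.

0.931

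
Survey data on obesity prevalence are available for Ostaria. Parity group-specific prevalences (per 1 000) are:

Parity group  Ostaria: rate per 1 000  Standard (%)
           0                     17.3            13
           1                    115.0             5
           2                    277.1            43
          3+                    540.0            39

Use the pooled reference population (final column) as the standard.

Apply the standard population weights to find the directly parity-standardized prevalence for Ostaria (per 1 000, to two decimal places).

Standard weights: 0.13, 0.05, 0.43, 0.39.
Standardized rate: 0.1300×17.3 + 0.0500×115.0 + 0.4300×277.1 + 0.3900×540.0 = 337.7520 per 1 000.

337.75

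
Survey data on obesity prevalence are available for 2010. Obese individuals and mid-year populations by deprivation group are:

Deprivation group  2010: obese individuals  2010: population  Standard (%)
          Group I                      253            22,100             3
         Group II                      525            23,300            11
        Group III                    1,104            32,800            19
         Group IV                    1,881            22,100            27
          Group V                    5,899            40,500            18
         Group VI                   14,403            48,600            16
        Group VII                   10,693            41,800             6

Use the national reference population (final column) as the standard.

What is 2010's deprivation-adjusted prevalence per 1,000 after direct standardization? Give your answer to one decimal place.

Deprivation-specific rates per 1,000 for 2010: 11.448, 22.532, 33.659, 85.113, 145.654, 296.358, 255.813.
Standard weights: 0.03, 0.11, 0.19, 0.27, 0.18, 0.16, 0.06.
Standardized rate: 0.0300×11.448 + 0.1100×22.532 + 0.1900×33.659 + 0.2700×85.113 + 0.1800×145.654 + 0.1600×296.358 + 0.0600×255.813 = 121.1815 per 1,000.

121.2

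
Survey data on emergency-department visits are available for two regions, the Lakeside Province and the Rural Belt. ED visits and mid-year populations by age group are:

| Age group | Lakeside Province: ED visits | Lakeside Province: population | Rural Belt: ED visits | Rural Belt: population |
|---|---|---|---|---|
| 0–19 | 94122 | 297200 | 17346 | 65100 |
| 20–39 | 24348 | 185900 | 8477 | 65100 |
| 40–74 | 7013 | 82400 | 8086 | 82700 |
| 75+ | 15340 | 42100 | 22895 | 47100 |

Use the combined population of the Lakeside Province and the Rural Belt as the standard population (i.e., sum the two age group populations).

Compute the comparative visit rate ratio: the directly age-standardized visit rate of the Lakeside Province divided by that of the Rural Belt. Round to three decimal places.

1.029

Age-specific rates per 1000 for the Lakeside Province: 316.696, 130.974, 85.109, 364.371.
For the Rural Belt: 266.452, 130.215, 97.775, 486.093.
Combined standard total = 867600; weights = 0.4176, 0.2893, 0.1903, 0.1028.
The Lakeside Province: 0.4176×316.696 + 0.2893×130.974 + 0.1903×85.109 + 0.1028×364.371 = 223.7975 per 1000.
The Rural Belt: 0.4176×266.452 + 0.2893×130.215 + 0.1903×97.775 + 0.1028×486.093 = 217.5214 per 1000.
Ratio = 223.7975 ÷ 217.5214 = 1.02885.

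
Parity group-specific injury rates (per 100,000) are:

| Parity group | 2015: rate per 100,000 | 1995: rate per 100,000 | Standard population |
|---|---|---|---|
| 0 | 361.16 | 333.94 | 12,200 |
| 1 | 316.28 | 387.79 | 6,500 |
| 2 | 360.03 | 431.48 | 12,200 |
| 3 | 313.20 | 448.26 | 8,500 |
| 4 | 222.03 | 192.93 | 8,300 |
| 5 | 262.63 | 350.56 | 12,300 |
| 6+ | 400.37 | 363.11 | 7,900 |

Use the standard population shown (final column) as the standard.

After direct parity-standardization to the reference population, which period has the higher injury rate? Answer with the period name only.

Standard total = 67,900; weights = 0.1797, 0.0957, 0.1797, 0.1252, 0.1222, 0.1811, 0.1163.
2015: 0.1797×361.16 + 0.0957×316.28 + 0.1797×360.03 + 0.1252×313.20 + 0.1222×222.03 + 0.1811×262.63 + 0.1163×400.37 = 320.3632 per 100,000.
1995: 0.1797×333.94 + 0.0957×387.79 + 0.1797×431.48 + 0.1252×448.26 + 0.1222×192.93 + 0.1811×350.56 + 0.1163×363.11 = 360.0993 per 100,000.

1995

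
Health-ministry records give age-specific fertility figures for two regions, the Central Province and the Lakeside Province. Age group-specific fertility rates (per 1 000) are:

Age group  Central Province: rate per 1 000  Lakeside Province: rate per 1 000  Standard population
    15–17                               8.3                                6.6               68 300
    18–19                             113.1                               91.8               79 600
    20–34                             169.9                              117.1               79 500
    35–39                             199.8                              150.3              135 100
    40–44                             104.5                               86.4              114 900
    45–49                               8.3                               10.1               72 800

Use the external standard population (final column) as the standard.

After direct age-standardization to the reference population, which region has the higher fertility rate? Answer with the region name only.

Central Province

Standard total = 550 200; weights = 0.1241, 0.1447, 0.1445, 0.2455, 0.2088, 0.1323.
The Central Province: 0.1241×8.3 + 0.1447×113.1 + 0.1445×169.9 + 0.2455×199.8 + 0.2088×104.5 + 0.1323×8.3 = 113.9240 per 1 000.
The Lakeside Province: 0.1241×6.6 + 0.1447×91.8 + 0.1445×117.1 + 0.2455×150.3 + 0.2088×86.4 + 0.1323×10.1 = 87.3059 per 1 000.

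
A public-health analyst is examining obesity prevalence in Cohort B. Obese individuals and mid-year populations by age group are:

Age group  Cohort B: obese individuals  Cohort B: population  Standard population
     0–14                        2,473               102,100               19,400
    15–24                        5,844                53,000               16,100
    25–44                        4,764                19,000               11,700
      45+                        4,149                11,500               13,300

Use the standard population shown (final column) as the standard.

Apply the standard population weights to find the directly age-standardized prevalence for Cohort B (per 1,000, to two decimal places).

164.91

Age-specific rates per 1,000 for Cohort B: 24.221, 110.264, 250.737, 360.783.
Standard total = 60,500; weights = 0.3207, 0.2661, 0.1934, 0.2198.
Standardized rate: 0.3207×24.221 + 0.2661×110.264 + 0.1934×250.737 + 0.2198×360.783 = 164.9120 per 1,000.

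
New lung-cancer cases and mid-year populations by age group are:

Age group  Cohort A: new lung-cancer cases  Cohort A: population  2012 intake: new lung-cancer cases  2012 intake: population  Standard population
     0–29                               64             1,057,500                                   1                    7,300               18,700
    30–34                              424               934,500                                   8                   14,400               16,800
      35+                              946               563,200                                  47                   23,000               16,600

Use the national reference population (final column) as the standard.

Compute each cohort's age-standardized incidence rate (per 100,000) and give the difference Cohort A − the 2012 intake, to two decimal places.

Age-specific rates per 100,000 for Cohort A: 6.05, 45.37, 167.97.
For the 2012 intake: 13.70, 55.56, 204.35.
Standard total = 52,100; weights = 0.3589, 0.3225, 0.3186.
Cohort A: 0.3589×6.05 + 0.3225×45.37 + 0.3186×167.97 = 70.3206 per 100,000.
The 2012 intake: 0.3589×13.70 + 0.3225×55.56 + 0.3186×204.35 = 87.9400 per 100,000.
Difference = 70.3206 − 87.9400 = -17.6194.

-17.62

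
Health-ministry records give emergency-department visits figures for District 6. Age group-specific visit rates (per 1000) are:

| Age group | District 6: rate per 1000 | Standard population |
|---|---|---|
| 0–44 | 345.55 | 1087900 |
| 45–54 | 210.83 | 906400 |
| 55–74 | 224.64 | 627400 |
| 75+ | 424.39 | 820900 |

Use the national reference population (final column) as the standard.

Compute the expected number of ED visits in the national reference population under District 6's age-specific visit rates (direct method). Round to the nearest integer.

1056341

Expected ED visits = Σ (standard pop × age-specific rate ÷ 1000)
= 1087900×345.55/1000 + 906400×210.83/1000 + 627400×224.64/1000 + 820900×424.39/1000
= 375923.84 + 191096.31 + 140939.14 + 348381.75 = 1056341.04.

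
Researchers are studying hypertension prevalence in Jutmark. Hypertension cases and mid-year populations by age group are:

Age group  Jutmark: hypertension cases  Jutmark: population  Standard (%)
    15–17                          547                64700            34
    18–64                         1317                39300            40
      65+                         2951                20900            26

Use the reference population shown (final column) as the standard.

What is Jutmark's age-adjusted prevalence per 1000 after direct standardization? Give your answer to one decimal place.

53.0

Age-specific rates per 1000 for Jutmark: 8.454, 33.511, 141.196.
Standard weights: 0.34, 0.40, 0.26.
Standardized rate: 0.3400×8.454 + 0.4000×33.511 + 0.2600×141.196 = 52.9901 per 1000.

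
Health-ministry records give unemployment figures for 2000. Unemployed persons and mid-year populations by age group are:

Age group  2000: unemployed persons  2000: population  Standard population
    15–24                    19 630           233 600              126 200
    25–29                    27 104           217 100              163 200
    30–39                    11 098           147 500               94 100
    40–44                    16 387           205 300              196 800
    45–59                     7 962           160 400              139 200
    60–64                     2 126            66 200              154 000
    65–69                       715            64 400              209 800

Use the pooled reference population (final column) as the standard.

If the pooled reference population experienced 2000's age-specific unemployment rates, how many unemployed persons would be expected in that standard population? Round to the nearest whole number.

67953

Age-specific rates per 1 000 for 2000: 84.033, 124.846, 75.241, 79.820, 49.638, 32.115, 11.102.
Expected unemployed persons = Σ (standard pop × age-specific rate ÷ 1 000)
= 126 200×84.033/1 000 + 163 200×124.846/1 000 + 94 100×75.241/1 000 + 196 800×79.820/1 000 + 139 200×49.638/1 000 + 154 000×32.115/1 000 + 209 800×11.102/1 000
= 10604.91 + 20374.82 + 7080.15 + 15708.53 + 6909.67 + 4945.68 + 2329.30 = 67953.05.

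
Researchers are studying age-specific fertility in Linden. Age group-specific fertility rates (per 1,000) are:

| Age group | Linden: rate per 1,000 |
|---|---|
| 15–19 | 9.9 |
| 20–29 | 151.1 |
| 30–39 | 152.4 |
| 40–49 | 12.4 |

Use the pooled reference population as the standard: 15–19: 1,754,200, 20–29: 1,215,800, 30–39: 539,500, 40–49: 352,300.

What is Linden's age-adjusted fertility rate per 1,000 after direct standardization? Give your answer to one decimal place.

Standard total = 3,861,800; weights = 0.4542, 0.3148, 0.1397, 0.0912.
Standardized rate: 0.4542×9.9 + 0.3148×151.1 + 0.1397×152.4 + 0.0912×12.4 = 74.4892 per 1,000.

74.5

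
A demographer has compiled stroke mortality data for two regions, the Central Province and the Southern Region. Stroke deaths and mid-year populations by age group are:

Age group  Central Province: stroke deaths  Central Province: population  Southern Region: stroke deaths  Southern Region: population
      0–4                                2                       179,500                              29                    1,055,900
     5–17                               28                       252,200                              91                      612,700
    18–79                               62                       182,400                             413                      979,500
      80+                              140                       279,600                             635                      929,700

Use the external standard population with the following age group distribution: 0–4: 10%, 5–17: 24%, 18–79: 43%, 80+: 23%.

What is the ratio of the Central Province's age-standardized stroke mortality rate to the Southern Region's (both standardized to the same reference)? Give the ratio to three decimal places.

0.767

Age-specific rates per 100,000 for the Central Province: 1.11, 11.10, 33.99, 50.07.
For the Southern Region: 2.75, 14.85, 42.16, 68.30.
Standard weights: 0.10, 0.24, 0.43, 0.23.
The Central Province: 0.1000×1.11 + 0.2400×11.10 + 0.4300×33.99 + 0.2300×50.07 = 28.9087 per 100,000.
The Southern Region: 0.1000×2.75 + 0.2400×14.85 + 0.4300×42.16 + 0.2300×68.30 = 37.6792 per 100,000.
Ratio = 28.9087 ÷ 37.6792 = 0.76723.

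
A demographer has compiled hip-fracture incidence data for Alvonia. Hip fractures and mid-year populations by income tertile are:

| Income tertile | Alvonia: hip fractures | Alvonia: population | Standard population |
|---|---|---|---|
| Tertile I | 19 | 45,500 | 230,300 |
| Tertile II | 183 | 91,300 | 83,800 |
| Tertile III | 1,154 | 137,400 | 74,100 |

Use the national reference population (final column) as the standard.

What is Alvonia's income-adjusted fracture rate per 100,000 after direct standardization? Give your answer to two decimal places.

Income-specific rates per 100,000 for Alvonia: 41.76, 200.44, 839.88.
Standard total = 388,200; weights = 0.5933, 0.2159, 0.1909.
Standardized rate: 0.5933×41.76 + 0.2159×200.44 + 0.1909×839.88 = 228.3591 per 100,000.

228.36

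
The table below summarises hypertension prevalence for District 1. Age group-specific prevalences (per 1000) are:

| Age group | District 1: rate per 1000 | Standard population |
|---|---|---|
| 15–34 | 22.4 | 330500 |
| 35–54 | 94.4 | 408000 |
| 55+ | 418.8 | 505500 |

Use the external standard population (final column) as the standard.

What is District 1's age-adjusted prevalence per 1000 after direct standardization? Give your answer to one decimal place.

207.1

Standard total = 1244000; weights = 0.2657, 0.3280, 0.4064.
Standardized rate: 0.2657×22.4 + 0.3280×94.4 + 0.4064×418.8 = 207.0915 per 1000.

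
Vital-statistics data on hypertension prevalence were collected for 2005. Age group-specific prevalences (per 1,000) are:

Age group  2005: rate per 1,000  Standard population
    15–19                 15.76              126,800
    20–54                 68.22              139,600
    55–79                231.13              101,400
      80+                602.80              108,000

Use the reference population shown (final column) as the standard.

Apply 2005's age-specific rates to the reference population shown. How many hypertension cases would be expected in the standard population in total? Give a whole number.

100061

Expected hypertension cases = Σ (standard pop × age-specific rate ÷ 1,000)
= 126,800×15.76/1,000 + 139,600×68.22/1,000 + 101,400×231.13/1,000 + 108,000×602.80/1,000
= 1998.37 + 9523.51 + 23436.58 + 65102.40 = 100060.86.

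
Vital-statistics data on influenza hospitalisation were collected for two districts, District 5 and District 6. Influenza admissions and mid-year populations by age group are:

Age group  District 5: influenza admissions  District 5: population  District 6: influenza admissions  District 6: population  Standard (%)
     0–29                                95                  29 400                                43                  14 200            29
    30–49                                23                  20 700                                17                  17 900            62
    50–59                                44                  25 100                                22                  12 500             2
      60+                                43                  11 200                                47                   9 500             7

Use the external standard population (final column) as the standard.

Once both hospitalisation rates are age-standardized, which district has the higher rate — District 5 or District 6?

Age-specific rates per 100 000 for District 5: 323.13, 111.11, 175.30, 383.93.
For District 6: 302.82, 94.97, 176.00, 494.74.
Standard weights: 0.29, 0.62, 0.02, 0.07.
District 5: 0.2900×323.13 + 0.6200×111.11 + 0.0200×175.30 + 0.0700×383.93 = 192.9773 per 100 000.
District 6: 0.2900×302.82 + 0.6200×94.97 + 0.0200×176.00 + 0.0700×494.74 = 184.8512 per 100 000.
The crude rates (237.27 vs 238.45) would put District 6 higher, but that reflects its age composition; once standardized to a common age structure, District 5 has the higher underlying rate.

District 5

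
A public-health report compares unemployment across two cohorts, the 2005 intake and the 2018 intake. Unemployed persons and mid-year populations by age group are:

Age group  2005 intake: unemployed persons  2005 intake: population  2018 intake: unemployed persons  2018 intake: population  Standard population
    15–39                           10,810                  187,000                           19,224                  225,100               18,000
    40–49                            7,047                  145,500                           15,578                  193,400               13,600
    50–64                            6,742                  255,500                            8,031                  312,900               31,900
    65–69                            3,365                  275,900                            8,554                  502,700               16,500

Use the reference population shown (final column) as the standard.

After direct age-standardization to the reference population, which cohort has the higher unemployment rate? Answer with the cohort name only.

2018 intake

Age-specific rates per 1,000 for the 2005 intake: 57.807, 48.433, 26.387, 12.196.
For the 2018 intake: 85.402, 80.548, 25.666, 17.016.
Standard total = 80,000; weights = 0.2250, 0.1700, 0.3987, 0.2062.
The 2005 intake: 0.2250×57.807 + 0.1700×48.433 + 0.3987×26.387 + 0.2062×12.196 = 34.2778 per 1,000.
The 2018 intake: 0.2250×85.402 + 0.1700×80.548 + 0.3987×25.666 + 0.2062×17.016 = 46.6527 per 1,000.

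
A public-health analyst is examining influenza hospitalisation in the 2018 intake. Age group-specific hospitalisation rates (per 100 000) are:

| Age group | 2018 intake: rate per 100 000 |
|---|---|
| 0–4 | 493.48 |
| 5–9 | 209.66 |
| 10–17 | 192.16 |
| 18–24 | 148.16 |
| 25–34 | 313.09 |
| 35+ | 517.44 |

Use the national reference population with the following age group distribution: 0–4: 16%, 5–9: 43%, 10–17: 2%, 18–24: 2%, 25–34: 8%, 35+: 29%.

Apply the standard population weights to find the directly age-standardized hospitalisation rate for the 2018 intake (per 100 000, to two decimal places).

351.02

Standard weights: 0.16, 0.43, 0.02, 0.02, 0.08, 0.29.
Standardized rate: 0.1600×493.48 + 0.4300×209.66 + 0.0200×192.16 + 0.0200×148.16 + 0.0800×313.09 + 0.2900×517.44 = 351.0218 per 100 000.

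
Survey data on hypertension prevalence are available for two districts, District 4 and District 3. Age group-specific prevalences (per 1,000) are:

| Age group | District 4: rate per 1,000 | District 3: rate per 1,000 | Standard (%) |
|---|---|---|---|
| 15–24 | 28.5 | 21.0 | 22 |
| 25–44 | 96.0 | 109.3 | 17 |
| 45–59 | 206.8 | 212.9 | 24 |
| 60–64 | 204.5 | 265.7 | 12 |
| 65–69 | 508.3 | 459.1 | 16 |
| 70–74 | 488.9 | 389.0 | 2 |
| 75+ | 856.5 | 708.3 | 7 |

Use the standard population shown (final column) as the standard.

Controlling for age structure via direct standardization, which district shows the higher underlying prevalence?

Standard weights: 0.22, 0.17, 0.24, 0.12, 0.16, 0.02, 0.07.
District 4: 0.2200×28.5 + 0.1700×96.0 + 0.2400×206.8 + 0.1200×204.5 + 0.1600×508.3 + 0.0200×488.9 + 0.0700×856.5 = 247.8230 per 1,000.
District 3: 0.2200×21.0 + 0.1700×109.3 + 0.2400×212.9 + 0.1200×265.7 + 0.1600×459.1 + 0.0200×389.0 + 0.0700×708.3 = 236.9980 per 1,000.

District 4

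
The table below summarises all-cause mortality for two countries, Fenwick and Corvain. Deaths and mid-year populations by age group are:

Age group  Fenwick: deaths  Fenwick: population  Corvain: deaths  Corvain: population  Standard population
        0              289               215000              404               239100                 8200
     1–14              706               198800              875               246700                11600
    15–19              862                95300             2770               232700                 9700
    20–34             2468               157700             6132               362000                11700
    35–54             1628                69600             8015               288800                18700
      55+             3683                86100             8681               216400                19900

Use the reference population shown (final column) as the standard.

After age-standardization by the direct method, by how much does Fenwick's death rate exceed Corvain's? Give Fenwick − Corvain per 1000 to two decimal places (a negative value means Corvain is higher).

-0.93

Age-specific rates per 1000 for Fenwick: 1.344, 3.551, 9.045, 15.650, 23.391, 42.776.
For Corvain: 1.690, 3.547, 11.904, 16.939, 27.753, 40.116.
Standard total = 79800; weights = 0.1028, 0.1454, 0.1216, 0.1466, 0.2343, 0.2494.
Fenwick: 0.1028×1.344 + 0.1454×3.551 + 0.1216×9.045 + 0.1466×15.650 + 0.2343×23.391 + 0.2494×42.776 = 20.1968 per 1000.
Corvain: 0.1028×1.690 + 0.1454×3.547 + 0.1216×11.904 + 0.1466×16.939 + 0.2343×27.753 + 0.2494×40.116 = 21.1269 per 1000.
Difference = 20.1968 − 21.1269 = -0.9301.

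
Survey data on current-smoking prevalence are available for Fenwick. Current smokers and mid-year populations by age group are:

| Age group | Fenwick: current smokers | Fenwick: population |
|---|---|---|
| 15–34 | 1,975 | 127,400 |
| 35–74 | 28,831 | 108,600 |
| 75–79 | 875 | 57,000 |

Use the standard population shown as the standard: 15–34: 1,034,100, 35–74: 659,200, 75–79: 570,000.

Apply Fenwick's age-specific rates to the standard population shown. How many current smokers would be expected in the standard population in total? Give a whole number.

199785

Age-specific rates per 1,000 for Fenwick: 15.502, 265.479, 15.351.
Expected current smokers = Σ (standard pop × age-specific rate ÷ 1,000)
= 1,034,100×15.502/1,000 + 659,200×265.479/1,000 + 570,000×15.351/1,000
= 16030.99 + 175003.64 + 8750.00 = 199784.62.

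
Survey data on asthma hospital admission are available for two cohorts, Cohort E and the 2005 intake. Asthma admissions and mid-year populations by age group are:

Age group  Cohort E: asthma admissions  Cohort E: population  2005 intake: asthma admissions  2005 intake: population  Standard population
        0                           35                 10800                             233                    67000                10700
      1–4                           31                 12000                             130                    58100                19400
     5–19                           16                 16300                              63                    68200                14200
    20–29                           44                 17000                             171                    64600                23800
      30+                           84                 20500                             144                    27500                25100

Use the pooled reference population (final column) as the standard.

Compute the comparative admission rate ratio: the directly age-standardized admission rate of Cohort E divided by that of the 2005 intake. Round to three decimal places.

0.913

Age-specific rates per 10000 for Cohort E: 32.41, 25.83, 9.82, 25.88, 40.98.
For the 2005 intake: 34.78, 22.38, 9.24, 26.47, 52.36.
Standard total = 93200; weights = 0.1148, 0.2082, 0.1524, 0.2554, 0.2693.
Cohort E: 0.1148×32.41 + 0.2082×25.83 + 0.1524×9.82 + 0.2554×25.88 + 0.2693×40.98 = 28.2382 per 10000.
The 2005 intake: 0.1148×34.78 + 0.2082×22.38 + 0.1524×9.24 + 0.2554×26.47 + 0.2693×52.36 = 30.9194 per 10000.
Ratio = 28.2382 ÷ 30.9194 = 0.91329.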